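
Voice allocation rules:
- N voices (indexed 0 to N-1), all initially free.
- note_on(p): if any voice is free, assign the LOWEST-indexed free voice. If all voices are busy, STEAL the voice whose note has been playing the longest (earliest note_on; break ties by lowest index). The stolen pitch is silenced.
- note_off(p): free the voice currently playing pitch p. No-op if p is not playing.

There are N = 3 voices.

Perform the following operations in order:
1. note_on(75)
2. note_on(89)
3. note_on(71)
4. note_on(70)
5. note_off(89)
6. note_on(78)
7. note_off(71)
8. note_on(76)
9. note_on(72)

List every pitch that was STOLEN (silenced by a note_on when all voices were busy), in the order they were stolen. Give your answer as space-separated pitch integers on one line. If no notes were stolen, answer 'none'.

Answer: 75 70

Derivation:
Op 1: note_on(75): voice 0 is free -> assigned | voices=[75 - -]
Op 2: note_on(89): voice 1 is free -> assigned | voices=[75 89 -]
Op 3: note_on(71): voice 2 is free -> assigned | voices=[75 89 71]
Op 4: note_on(70): all voices busy, STEAL voice 0 (pitch 75, oldest) -> assign | voices=[70 89 71]
Op 5: note_off(89): free voice 1 | voices=[70 - 71]
Op 6: note_on(78): voice 1 is free -> assigned | voices=[70 78 71]
Op 7: note_off(71): free voice 2 | voices=[70 78 -]
Op 8: note_on(76): voice 2 is free -> assigned | voices=[70 78 76]
Op 9: note_on(72): all voices busy, STEAL voice 0 (pitch 70, oldest) -> assign | voices=[72 78 76]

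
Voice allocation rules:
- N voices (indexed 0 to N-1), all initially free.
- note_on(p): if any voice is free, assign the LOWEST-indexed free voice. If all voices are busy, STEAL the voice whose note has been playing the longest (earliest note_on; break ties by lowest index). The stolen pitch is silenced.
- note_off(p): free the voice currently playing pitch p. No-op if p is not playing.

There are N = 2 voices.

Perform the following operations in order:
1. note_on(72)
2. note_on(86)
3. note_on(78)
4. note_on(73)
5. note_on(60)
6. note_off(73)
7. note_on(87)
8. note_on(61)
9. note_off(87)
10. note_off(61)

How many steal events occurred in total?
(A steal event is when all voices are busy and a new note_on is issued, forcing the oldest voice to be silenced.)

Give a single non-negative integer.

Answer: 4

Derivation:
Op 1: note_on(72): voice 0 is free -> assigned | voices=[72 -]
Op 2: note_on(86): voice 1 is free -> assigned | voices=[72 86]
Op 3: note_on(78): all voices busy, STEAL voice 0 (pitch 72, oldest) -> assign | voices=[78 86]
Op 4: note_on(73): all voices busy, STEAL voice 1 (pitch 86, oldest) -> assign | voices=[78 73]
Op 5: note_on(60): all voices busy, STEAL voice 0 (pitch 78, oldest) -> assign | voices=[60 73]
Op 6: note_off(73): free voice 1 | voices=[60 -]
Op 7: note_on(87): voice 1 is free -> assigned | voices=[60 87]
Op 8: note_on(61): all voices busy, STEAL voice 0 (pitch 60, oldest) -> assign | voices=[61 87]
Op 9: note_off(87): free voice 1 | voices=[61 -]
Op 10: note_off(61): free voice 0 | voices=[- -]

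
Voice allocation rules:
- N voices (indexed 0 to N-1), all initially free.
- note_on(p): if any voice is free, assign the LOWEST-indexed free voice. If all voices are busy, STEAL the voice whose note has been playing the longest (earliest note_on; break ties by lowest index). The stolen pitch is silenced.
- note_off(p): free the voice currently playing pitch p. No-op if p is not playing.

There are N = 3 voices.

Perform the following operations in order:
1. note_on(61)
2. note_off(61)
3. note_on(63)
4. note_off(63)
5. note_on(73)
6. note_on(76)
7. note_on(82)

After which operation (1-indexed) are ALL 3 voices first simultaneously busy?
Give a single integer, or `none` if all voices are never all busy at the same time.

Op 1: note_on(61): voice 0 is free -> assigned | voices=[61 - -]
Op 2: note_off(61): free voice 0 | voices=[- - -]
Op 3: note_on(63): voice 0 is free -> assigned | voices=[63 - -]
Op 4: note_off(63): free voice 0 | voices=[- - -]
Op 5: note_on(73): voice 0 is free -> assigned | voices=[73 - -]
Op 6: note_on(76): voice 1 is free -> assigned | voices=[73 76 -]
Op 7: note_on(82): voice 2 is free -> assigned | voices=[73 76 82]

Answer: 7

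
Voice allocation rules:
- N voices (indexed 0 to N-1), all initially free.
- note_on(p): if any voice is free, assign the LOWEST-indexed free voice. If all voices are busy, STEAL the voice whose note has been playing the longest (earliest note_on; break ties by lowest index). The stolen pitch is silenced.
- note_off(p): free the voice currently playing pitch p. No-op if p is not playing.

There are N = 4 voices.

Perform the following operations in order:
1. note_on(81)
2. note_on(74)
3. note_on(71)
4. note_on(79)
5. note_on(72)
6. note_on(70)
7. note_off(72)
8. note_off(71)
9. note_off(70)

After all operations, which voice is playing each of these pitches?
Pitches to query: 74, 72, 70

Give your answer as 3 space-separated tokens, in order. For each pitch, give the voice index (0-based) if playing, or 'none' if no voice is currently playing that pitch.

Op 1: note_on(81): voice 0 is free -> assigned | voices=[81 - - -]
Op 2: note_on(74): voice 1 is free -> assigned | voices=[81 74 - -]
Op 3: note_on(71): voice 2 is free -> assigned | voices=[81 74 71 -]
Op 4: note_on(79): voice 3 is free -> assigned | voices=[81 74 71 79]
Op 5: note_on(72): all voices busy, STEAL voice 0 (pitch 81, oldest) -> assign | voices=[72 74 71 79]
Op 6: note_on(70): all voices busy, STEAL voice 1 (pitch 74, oldest) -> assign | voices=[72 70 71 79]
Op 7: note_off(72): free voice 0 | voices=[- 70 71 79]
Op 8: note_off(71): free voice 2 | voices=[- 70 - 79]
Op 9: note_off(70): free voice 1 | voices=[- - - 79]

Answer: none none none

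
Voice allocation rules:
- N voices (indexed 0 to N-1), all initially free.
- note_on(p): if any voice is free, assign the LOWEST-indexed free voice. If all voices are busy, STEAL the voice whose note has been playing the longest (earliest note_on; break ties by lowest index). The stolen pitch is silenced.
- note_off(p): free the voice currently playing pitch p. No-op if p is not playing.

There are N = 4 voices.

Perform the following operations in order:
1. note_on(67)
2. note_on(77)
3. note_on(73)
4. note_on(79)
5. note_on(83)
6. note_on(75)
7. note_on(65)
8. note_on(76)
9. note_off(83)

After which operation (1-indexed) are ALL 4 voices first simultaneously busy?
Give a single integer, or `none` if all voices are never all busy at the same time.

Op 1: note_on(67): voice 0 is free -> assigned | voices=[67 - - -]
Op 2: note_on(77): voice 1 is free -> assigned | voices=[67 77 - -]
Op 3: note_on(73): voice 2 is free -> assigned | voices=[67 77 73 -]
Op 4: note_on(79): voice 3 is free -> assigned | voices=[67 77 73 79]
Op 5: note_on(83): all voices busy, STEAL voice 0 (pitch 67, oldest) -> assign | voices=[83 77 73 79]
Op 6: note_on(75): all voices busy, STEAL voice 1 (pitch 77, oldest) -> assign | voices=[83 75 73 79]
Op 7: note_on(65): all voices busy, STEAL voice 2 (pitch 73, oldest) -> assign | voices=[83 75 65 79]
Op 8: note_on(76): all voices busy, STEAL voice 3 (pitch 79, oldest) -> assign | voices=[83 75 65 76]
Op 9: note_off(83): free voice 0 | voices=[- 75 65 76]

Answer: 4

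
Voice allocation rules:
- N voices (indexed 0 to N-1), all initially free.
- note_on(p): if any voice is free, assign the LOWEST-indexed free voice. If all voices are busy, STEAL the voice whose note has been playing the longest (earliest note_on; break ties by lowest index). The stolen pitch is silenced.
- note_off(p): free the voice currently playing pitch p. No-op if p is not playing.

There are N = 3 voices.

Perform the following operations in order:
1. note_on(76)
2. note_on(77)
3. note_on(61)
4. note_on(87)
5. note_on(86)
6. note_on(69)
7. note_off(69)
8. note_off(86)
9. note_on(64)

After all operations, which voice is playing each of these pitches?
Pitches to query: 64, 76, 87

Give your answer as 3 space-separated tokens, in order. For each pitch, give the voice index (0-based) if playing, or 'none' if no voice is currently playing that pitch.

Op 1: note_on(76): voice 0 is free -> assigned | voices=[76 - -]
Op 2: note_on(77): voice 1 is free -> assigned | voices=[76 77 -]
Op 3: note_on(61): voice 2 is free -> assigned | voices=[76 77 61]
Op 4: note_on(87): all voices busy, STEAL voice 0 (pitch 76, oldest) -> assign | voices=[87 77 61]
Op 5: note_on(86): all voices busy, STEAL voice 1 (pitch 77, oldest) -> assign | voices=[87 86 61]
Op 6: note_on(69): all voices busy, STEAL voice 2 (pitch 61, oldest) -> assign | voices=[87 86 69]
Op 7: note_off(69): free voice 2 | voices=[87 86 -]
Op 8: note_off(86): free voice 1 | voices=[87 - -]
Op 9: note_on(64): voice 1 is free -> assigned | voices=[87 64 -]

Answer: 1 none 0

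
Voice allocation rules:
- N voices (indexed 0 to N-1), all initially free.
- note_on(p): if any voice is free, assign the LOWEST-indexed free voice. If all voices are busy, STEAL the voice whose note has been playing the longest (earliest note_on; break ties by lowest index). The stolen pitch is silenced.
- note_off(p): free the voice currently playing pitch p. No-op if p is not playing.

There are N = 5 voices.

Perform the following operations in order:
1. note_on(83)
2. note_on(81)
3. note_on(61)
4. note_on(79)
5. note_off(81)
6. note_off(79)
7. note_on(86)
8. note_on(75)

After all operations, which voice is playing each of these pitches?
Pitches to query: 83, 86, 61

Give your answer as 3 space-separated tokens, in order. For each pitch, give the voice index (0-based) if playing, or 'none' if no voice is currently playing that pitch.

Op 1: note_on(83): voice 0 is free -> assigned | voices=[83 - - - -]
Op 2: note_on(81): voice 1 is free -> assigned | voices=[83 81 - - -]
Op 3: note_on(61): voice 2 is free -> assigned | voices=[83 81 61 - -]
Op 4: note_on(79): voice 3 is free -> assigned | voices=[83 81 61 79 -]
Op 5: note_off(81): free voice 1 | voices=[83 - 61 79 -]
Op 6: note_off(79): free voice 3 | voices=[83 - 61 - -]
Op 7: note_on(86): voice 1 is free -> assigned | voices=[83 86 61 - -]
Op 8: note_on(75): voice 3 is free -> assigned | voices=[83 86 61 75 -]

Answer: 0 1 2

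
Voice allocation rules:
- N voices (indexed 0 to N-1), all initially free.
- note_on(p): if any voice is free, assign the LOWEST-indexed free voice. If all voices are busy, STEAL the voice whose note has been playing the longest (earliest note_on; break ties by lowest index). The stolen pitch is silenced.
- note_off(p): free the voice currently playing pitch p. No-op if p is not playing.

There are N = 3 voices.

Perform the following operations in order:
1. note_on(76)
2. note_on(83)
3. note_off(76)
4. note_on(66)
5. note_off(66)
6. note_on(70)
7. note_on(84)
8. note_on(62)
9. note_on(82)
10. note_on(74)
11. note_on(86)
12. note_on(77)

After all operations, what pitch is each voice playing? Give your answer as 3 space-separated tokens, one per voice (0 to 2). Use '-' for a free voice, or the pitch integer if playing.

Answer: 77 86 74

Derivation:
Op 1: note_on(76): voice 0 is free -> assigned | voices=[76 - -]
Op 2: note_on(83): voice 1 is free -> assigned | voices=[76 83 -]
Op 3: note_off(76): free voice 0 | voices=[- 83 -]
Op 4: note_on(66): voice 0 is free -> assigned | voices=[66 83 -]
Op 5: note_off(66): free voice 0 | voices=[- 83 -]
Op 6: note_on(70): voice 0 is free -> assigned | voices=[70 83 -]
Op 7: note_on(84): voice 2 is free -> assigned | voices=[70 83 84]
Op 8: note_on(62): all voices busy, STEAL voice 1 (pitch 83, oldest) -> assign | voices=[70 62 84]
Op 9: note_on(82): all voices busy, STEAL voice 0 (pitch 70, oldest) -> assign | voices=[82 62 84]
Op 10: note_on(74): all voices busy, STEAL voice 2 (pitch 84, oldest) -> assign | voices=[82 62 74]
Op 11: note_on(86): all voices busy, STEAL voice 1 (pitch 62, oldest) -> assign | voices=[82 86 74]
Op 12: note_on(77): all voices busy, STEAL voice 0 (pitch 82, oldest) -> assign | voices=[77 86 74]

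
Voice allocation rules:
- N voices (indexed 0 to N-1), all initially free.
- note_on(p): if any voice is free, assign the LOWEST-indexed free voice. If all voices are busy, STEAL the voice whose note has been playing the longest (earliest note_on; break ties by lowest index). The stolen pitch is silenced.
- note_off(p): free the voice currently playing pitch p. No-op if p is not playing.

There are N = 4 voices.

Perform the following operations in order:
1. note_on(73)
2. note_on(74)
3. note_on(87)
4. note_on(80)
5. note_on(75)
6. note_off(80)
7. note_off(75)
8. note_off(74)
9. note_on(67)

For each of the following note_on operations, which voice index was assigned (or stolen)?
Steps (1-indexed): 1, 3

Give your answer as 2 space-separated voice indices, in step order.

Answer: 0 2

Derivation:
Op 1: note_on(73): voice 0 is free -> assigned | voices=[73 - - -]
Op 2: note_on(74): voice 1 is free -> assigned | voices=[73 74 - -]
Op 3: note_on(87): voice 2 is free -> assigned | voices=[73 74 87 -]
Op 4: note_on(80): voice 3 is free -> assigned | voices=[73 74 87 80]
Op 5: note_on(75): all voices busy, STEAL voice 0 (pitch 73, oldest) -> assign | voices=[75 74 87 80]
Op 6: note_off(80): free voice 3 | voices=[75 74 87 -]
Op 7: note_off(75): free voice 0 | voices=[- 74 87 -]
Op 8: note_off(74): free voice 1 | voices=[- - 87 -]
Op 9: note_on(67): voice 0 is free -> assigned | voices=[67 - 87 -]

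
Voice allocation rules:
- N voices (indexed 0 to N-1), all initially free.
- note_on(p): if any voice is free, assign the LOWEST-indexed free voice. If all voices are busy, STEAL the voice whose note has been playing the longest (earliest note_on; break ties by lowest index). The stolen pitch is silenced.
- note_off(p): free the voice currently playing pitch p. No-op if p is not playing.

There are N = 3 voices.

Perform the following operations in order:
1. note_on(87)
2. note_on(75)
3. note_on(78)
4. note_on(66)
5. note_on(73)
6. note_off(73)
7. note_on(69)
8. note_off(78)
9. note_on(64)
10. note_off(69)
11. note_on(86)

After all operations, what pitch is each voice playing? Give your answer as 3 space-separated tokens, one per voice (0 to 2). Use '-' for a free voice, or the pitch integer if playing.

Op 1: note_on(87): voice 0 is free -> assigned | voices=[87 - -]
Op 2: note_on(75): voice 1 is free -> assigned | voices=[87 75 -]
Op 3: note_on(78): voice 2 is free -> assigned | voices=[87 75 78]
Op 4: note_on(66): all voices busy, STEAL voice 0 (pitch 87, oldest) -> assign | voices=[66 75 78]
Op 5: note_on(73): all voices busy, STEAL voice 1 (pitch 75, oldest) -> assign | voices=[66 73 78]
Op 6: note_off(73): free voice 1 | voices=[66 - 78]
Op 7: note_on(69): voice 1 is free -> assigned | voices=[66 69 78]
Op 8: note_off(78): free voice 2 | voices=[66 69 -]
Op 9: note_on(64): voice 2 is free -> assigned | voices=[66 69 64]
Op 10: note_off(69): free voice 1 | voices=[66 - 64]
Op 11: note_on(86): voice 1 is free -> assigned | voices=[66 86 64]

Answer: 66 86 64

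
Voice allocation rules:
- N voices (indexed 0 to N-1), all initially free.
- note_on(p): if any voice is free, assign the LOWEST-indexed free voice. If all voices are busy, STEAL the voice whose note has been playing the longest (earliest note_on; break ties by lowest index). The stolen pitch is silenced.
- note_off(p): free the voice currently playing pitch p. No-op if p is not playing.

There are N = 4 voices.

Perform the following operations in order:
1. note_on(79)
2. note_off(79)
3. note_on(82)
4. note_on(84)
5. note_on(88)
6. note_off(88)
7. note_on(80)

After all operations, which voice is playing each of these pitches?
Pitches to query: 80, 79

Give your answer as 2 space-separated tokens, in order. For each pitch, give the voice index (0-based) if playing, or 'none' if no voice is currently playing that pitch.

Answer: 2 none

Derivation:
Op 1: note_on(79): voice 0 is free -> assigned | voices=[79 - - -]
Op 2: note_off(79): free voice 0 | voices=[- - - -]
Op 3: note_on(82): voice 0 is free -> assigned | voices=[82 - - -]
Op 4: note_on(84): voice 1 is free -> assigned | voices=[82 84 - -]
Op 5: note_on(88): voice 2 is free -> assigned | voices=[82 84 88 -]
Op 6: note_off(88): free voice 2 | voices=[82 84 - -]
Op 7: note_on(80): voice 2 is free -> assigned | voices=[82 84 80 -]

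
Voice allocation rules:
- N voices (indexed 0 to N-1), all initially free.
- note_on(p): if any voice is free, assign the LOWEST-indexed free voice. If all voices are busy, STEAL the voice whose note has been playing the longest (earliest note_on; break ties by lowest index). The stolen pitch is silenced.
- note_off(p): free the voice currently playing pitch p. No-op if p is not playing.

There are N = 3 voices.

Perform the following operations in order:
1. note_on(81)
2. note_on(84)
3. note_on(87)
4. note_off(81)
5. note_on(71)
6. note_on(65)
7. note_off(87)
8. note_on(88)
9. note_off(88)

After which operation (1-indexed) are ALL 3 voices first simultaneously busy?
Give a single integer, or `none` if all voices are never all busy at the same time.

Answer: 3

Derivation:
Op 1: note_on(81): voice 0 is free -> assigned | voices=[81 - -]
Op 2: note_on(84): voice 1 is free -> assigned | voices=[81 84 -]
Op 3: note_on(87): voice 2 is free -> assigned | voices=[81 84 87]
Op 4: note_off(81): free voice 0 | voices=[- 84 87]
Op 5: note_on(71): voice 0 is free -> assigned | voices=[71 84 87]
Op 6: note_on(65): all voices busy, STEAL voice 1 (pitch 84, oldest) -> assign | voices=[71 65 87]
Op 7: note_off(87): free voice 2 | voices=[71 65 -]
Op 8: note_on(88): voice 2 is free -> assigned | voices=[71 65 88]
Op 9: note_off(88): free voice 2 | voices=[71 65 -]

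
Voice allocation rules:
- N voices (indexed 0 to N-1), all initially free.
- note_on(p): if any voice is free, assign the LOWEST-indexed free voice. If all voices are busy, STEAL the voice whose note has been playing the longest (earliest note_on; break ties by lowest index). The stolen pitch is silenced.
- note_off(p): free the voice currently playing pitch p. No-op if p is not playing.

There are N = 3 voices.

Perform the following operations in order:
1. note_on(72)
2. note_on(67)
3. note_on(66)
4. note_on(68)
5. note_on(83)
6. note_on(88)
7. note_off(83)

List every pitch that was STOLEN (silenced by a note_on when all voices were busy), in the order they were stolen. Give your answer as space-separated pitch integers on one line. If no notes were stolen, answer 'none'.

Answer: 72 67 66

Derivation:
Op 1: note_on(72): voice 0 is free -> assigned | voices=[72 - -]
Op 2: note_on(67): voice 1 is free -> assigned | voices=[72 67 -]
Op 3: note_on(66): voice 2 is free -> assigned | voices=[72 67 66]
Op 4: note_on(68): all voices busy, STEAL voice 0 (pitch 72, oldest) -> assign | voices=[68 67 66]
Op 5: note_on(83): all voices busy, STEAL voice 1 (pitch 67, oldest) -> assign | voices=[68 83 66]
Op 6: note_on(88): all voices busy, STEAL voice 2 (pitch 66, oldest) -> assign | voices=[68 83 88]
Op 7: note_off(83): free voice 1 | voices=[68 - 88]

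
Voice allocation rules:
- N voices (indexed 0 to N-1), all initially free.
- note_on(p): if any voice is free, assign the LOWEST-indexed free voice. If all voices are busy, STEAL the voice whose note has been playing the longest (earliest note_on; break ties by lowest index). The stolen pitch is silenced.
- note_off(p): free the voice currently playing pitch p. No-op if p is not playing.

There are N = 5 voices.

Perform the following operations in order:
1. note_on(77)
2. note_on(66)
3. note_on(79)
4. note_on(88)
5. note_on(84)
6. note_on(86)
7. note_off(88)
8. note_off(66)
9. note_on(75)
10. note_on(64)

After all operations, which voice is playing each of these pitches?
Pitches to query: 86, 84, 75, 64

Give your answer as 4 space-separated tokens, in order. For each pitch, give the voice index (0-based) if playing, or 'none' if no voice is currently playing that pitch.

Answer: 0 4 1 3

Derivation:
Op 1: note_on(77): voice 0 is free -> assigned | voices=[77 - - - -]
Op 2: note_on(66): voice 1 is free -> assigned | voices=[77 66 - - -]
Op 3: note_on(79): voice 2 is free -> assigned | voices=[77 66 79 - -]
Op 4: note_on(88): voice 3 is free -> assigned | voices=[77 66 79 88 -]
Op 5: note_on(84): voice 4 is free -> assigned | voices=[77 66 79 88 84]
Op 6: note_on(86): all voices busy, STEAL voice 0 (pitch 77, oldest) -> assign | voices=[86 66 79 88 84]
Op 7: note_off(88): free voice 3 | voices=[86 66 79 - 84]
Op 8: note_off(66): free voice 1 | voices=[86 - 79 - 84]
Op 9: note_on(75): voice 1 is free -> assigned | voices=[86 75 79 - 84]
Op 10: note_on(64): voice 3 is free -> assigned | voices=[86 75 79 64 84]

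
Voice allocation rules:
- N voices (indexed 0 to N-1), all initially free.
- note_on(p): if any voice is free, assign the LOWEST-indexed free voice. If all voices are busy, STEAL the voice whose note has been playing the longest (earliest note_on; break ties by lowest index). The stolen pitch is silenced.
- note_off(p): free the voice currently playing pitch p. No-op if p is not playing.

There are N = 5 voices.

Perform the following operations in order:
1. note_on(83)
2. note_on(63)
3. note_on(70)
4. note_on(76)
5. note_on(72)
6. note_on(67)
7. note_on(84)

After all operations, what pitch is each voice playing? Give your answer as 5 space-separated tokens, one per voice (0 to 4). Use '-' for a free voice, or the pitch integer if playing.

Op 1: note_on(83): voice 0 is free -> assigned | voices=[83 - - - -]
Op 2: note_on(63): voice 1 is free -> assigned | voices=[83 63 - - -]
Op 3: note_on(70): voice 2 is free -> assigned | voices=[83 63 70 - -]
Op 4: note_on(76): voice 3 is free -> assigned | voices=[83 63 70 76 -]
Op 5: note_on(72): voice 4 is free -> assigned | voices=[83 63 70 76 72]
Op 6: note_on(67): all voices busy, STEAL voice 0 (pitch 83, oldest) -> assign | voices=[67 63 70 76 72]
Op 7: note_on(84): all voices busy, STEAL voice 1 (pitch 63, oldest) -> assign | voices=[67 84 70 76 72]

Answer: 67 84 70 76 72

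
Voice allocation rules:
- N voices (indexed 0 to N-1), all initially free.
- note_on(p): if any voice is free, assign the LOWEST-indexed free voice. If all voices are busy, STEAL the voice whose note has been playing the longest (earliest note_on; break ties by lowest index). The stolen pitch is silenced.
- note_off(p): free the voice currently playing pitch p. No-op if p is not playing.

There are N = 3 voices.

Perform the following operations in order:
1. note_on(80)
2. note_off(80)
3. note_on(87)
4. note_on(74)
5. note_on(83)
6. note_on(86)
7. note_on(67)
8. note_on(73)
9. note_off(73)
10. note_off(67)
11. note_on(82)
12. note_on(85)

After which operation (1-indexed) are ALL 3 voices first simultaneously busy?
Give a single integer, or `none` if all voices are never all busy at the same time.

Op 1: note_on(80): voice 0 is free -> assigned | voices=[80 - -]
Op 2: note_off(80): free voice 0 | voices=[- - -]
Op 3: note_on(87): voice 0 is free -> assigned | voices=[87 - -]
Op 4: note_on(74): voice 1 is free -> assigned | voices=[87 74 -]
Op 5: note_on(83): voice 2 is free -> assigned | voices=[87 74 83]
Op 6: note_on(86): all voices busy, STEAL voice 0 (pitch 87, oldest) -> assign | voices=[86 74 83]
Op 7: note_on(67): all voices busy, STEAL voice 1 (pitch 74, oldest) -> assign | voices=[86 67 83]
Op 8: note_on(73): all voices busy, STEAL voice 2 (pitch 83, oldest) -> assign | voices=[86 67 73]
Op 9: note_off(73): free voice 2 | voices=[86 67 -]
Op 10: note_off(67): free voice 1 | voices=[86 - -]
Op 11: note_on(82): voice 1 is free -> assigned | voices=[86 82 -]
Op 12: note_on(85): voice 2 is free -> assigned | voices=[86 82 85]

Answer: 5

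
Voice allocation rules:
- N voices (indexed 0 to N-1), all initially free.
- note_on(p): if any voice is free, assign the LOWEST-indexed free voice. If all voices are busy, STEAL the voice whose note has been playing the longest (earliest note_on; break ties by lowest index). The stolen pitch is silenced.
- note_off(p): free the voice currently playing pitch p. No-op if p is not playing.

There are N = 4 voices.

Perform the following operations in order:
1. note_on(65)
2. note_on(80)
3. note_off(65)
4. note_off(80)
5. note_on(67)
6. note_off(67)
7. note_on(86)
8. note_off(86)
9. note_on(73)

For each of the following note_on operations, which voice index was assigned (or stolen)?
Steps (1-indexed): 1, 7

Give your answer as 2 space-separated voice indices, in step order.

Answer: 0 0

Derivation:
Op 1: note_on(65): voice 0 is free -> assigned | voices=[65 - - -]
Op 2: note_on(80): voice 1 is free -> assigned | voices=[65 80 - -]
Op 3: note_off(65): free voice 0 | voices=[- 80 - -]
Op 4: note_off(80): free voice 1 | voices=[- - - -]
Op 5: note_on(67): voice 0 is free -> assigned | voices=[67 - - -]
Op 6: note_off(67): free voice 0 | voices=[- - - -]
Op 7: note_on(86): voice 0 is free -> assigned | voices=[86 - - -]
Op 8: note_off(86): free voice 0 | voices=[- - - -]
Op 9: note_on(73): voice 0 is free -> assigned | voices=[73 - - -]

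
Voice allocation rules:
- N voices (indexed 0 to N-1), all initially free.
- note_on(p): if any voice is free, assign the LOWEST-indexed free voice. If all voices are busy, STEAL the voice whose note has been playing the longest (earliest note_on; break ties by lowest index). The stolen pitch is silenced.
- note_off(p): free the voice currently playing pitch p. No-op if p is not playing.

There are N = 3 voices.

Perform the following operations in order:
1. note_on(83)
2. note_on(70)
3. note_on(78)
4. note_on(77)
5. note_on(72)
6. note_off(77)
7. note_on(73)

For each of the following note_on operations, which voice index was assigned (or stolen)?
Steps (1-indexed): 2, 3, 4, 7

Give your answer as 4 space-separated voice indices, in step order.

Answer: 1 2 0 0

Derivation:
Op 1: note_on(83): voice 0 is free -> assigned | voices=[83 - -]
Op 2: note_on(70): voice 1 is free -> assigned | voices=[83 70 -]
Op 3: note_on(78): voice 2 is free -> assigned | voices=[83 70 78]
Op 4: note_on(77): all voices busy, STEAL voice 0 (pitch 83, oldest) -> assign | voices=[77 70 78]
Op 5: note_on(72): all voices busy, STEAL voice 1 (pitch 70, oldest) -> assign | voices=[77 72 78]
Op 6: note_off(77): free voice 0 | voices=[- 72 78]
Op 7: note_on(73): voice 0 is free -> assigned | voices=[73 72 78]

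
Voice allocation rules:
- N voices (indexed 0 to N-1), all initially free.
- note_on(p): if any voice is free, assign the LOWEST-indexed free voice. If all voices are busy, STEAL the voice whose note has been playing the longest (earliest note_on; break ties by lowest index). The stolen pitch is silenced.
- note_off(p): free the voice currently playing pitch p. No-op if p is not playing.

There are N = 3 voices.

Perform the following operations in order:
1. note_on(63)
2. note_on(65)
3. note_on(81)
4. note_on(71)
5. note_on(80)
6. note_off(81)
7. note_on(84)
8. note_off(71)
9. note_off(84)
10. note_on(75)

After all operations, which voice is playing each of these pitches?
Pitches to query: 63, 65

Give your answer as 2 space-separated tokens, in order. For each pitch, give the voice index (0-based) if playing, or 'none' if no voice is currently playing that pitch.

Op 1: note_on(63): voice 0 is free -> assigned | voices=[63 - -]
Op 2: note_on(65): voice 1 is free -> assigned | voices=[63 65 -]
Op 3: note_on(81): voice 2 is free -> assigned | voices=[63 65 81]
Op 4: note_on(71): all voices busy, STEAL voice 0 (pitch 63, oldest) -> assign | voices=[71 65 81]
Op 5: note_on(80): all voices busy, STEAL voice 1 (pitch 65, oldest) -> assign | voices=[71 80 81]
Op 6: note_off(81): free voice 2 | voices=[71 80 -]
Op 7: note_on(84): voice 2 is free -> assigned | voices=[71 80 84]
Op 8: note_off(71): free voice 0 | voices=[- 80 84]
Op 9: note_off(84): free voice 2 | voices=[- 80 -]
Op 10: note_on(75): voice 0 is free -> assigned | voices=[75 80 -]

Answer: none none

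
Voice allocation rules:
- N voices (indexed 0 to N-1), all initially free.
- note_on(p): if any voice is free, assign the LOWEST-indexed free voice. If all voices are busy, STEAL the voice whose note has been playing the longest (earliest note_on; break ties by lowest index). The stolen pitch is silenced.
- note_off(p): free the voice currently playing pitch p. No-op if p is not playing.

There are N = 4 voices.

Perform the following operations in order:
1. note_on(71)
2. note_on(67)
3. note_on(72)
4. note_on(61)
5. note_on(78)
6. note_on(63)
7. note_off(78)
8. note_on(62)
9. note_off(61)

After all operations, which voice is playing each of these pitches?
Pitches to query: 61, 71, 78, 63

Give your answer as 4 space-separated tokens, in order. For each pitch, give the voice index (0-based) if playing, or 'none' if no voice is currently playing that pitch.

Op 1: note_on(71): voice 0 is free -> assigned | voices=[71 - - -]
Op 2: note_on(67): voice 1 is free -> assigned | voices=[71 67 - -]
Op 3: note_on(72): voice 2 is free -> assigned | voices=[71 67 72 -]
Op 4: note_on(61): voice 3 is free -> assigned | voices=[71 67 72 61]
Op 5: note_on(78): all voices busy, STEAL voice 0 (pitch 71, oldest) -> assign | voices=[78 67 72 61]
Op 6: note_on(63): all voices busy, STEAL voice 1 (pitch 67, oldest) -> assign | voices=[78 63 72 61]
Op 7: note_off(78): free voice 0 | voices=[- 63 72 61]
Op 8: note_on(62): voice 0 is free -> assigned | voices=[62 63 72 61]
Op 9: note_off(61): free voice 3 | voices=[62 63 72 -]

Answer: none none none 1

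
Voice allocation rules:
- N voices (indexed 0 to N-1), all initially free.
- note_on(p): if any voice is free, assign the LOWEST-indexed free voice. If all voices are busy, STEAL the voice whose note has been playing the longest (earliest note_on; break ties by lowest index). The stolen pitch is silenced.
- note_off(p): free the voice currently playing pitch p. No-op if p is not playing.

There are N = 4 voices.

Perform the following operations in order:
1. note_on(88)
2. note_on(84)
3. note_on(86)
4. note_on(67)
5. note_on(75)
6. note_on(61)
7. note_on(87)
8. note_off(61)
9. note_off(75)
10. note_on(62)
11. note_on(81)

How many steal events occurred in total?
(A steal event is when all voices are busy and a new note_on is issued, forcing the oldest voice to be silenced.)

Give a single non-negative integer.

Op 1: note_on(88): voice 0 is free -> assigned | voices=[88 - - -]
Op 2: note_on(84): voice 1 is free -> assigned | voices=[88 84 - -]
Op 3: note_on(86): voice 2 is free -> assigned | voices=[88 84 86 -]
Op 4: note_on(67): voice 3 is free -> assigned | voices=[88 84 86 67]
Op 5: note_on(75): all voices busy, STEAL voice 0 (pitch 88, oldest) -> assign | voices=[75 84 86 67]
Op 6: note_on(61): all voices busy, STEAL voice 1 (pitch 84, oldest) -> assign | voices=[75 61 86 67]
Op 7: note_on(87): all voices busy, STEAL voice 2 (pitch 86, oldest) -> assign | voices=[75 61 87 67]
Op 8: note_off(61): free voice 1 | voices=[75 - 87 67]
Op 9: note_off(75): free voice 0 | voices=[- - 87 67]
Op 10: note_on(62): voice 0 is free -> assigned | voices=[62 - 87 67]
Op 11: note_on(81): voice 1 is free -> assigned | voices=[62 81 87 67]

Answer: 3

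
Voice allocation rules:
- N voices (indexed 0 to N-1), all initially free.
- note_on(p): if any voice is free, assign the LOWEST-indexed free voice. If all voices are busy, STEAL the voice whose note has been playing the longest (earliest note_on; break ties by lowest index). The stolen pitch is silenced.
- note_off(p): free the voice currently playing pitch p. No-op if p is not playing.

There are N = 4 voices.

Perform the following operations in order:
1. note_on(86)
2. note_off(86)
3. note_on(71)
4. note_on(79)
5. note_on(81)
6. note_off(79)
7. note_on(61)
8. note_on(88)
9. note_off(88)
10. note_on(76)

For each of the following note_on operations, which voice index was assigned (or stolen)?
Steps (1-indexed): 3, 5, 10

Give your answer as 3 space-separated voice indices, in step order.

Op 1: note_on(86): voice 0 is free -> assigned | voices=[86 - - -]
Op 2: note_off(86): free voice 0 | voices=[- - - -]
Op 3: note_on(71): voice 0 is free -> assigned | voices=[71 - - -]
Op 4: note_on(79): voice 1 is free -> assigned | voices=[71 79 - -]
Op 5: note_on(81): voice 2 is free -> assigned | voices=[71 79 81 -]
Op 6: note_off(79): free voice 1 | voices=[71 - 81 -]
Op 7: note_on(61): voice 1 is free -> assigned | voices=[71 61 81 -]
Op 8: note_on(88): voice 3 is free -> assigned | voices=[71 61 81 88]
Op 9: note_off(88): free voice 3 | voices=[71 61 81 -]
Op 10: note_on(76): voice 3 is free -> assigned | voices=[71 61 81 76]

Answer: 0 2 3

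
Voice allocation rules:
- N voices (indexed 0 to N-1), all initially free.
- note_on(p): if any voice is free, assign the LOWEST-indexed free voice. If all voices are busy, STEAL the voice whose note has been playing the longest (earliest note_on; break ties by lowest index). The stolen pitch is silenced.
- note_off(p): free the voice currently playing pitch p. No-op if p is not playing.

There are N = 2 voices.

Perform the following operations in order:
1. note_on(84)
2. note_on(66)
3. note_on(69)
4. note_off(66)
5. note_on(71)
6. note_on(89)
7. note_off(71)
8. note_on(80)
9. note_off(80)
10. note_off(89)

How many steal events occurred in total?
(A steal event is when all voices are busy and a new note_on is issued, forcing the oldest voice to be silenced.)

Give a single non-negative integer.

Answer: 2

Derivation:
Op 1: note_on(84): voice 0 is free -> assigned | voices=[84 -]
Op 2: note_on(66): voice 1 is free -> assigned | voices=[84 66]
Op 3: note_on(69): all voices busy, STEAL voice 0 (pitch 84, oldest) -> assign | voices=[69 66]
Op 4: note_off(66): free voice 1 | voices=[69 -]
Op 5: note_on(71): voice 1 is free -> assigned | voices=[69 71]
Op 6: note_on(89): all voices busy, STEAL voice 0 (pitch 69, oldest) -> assign | voices=[89 71]
Op 7: note_off(71): free voice 1 | voices=[89 -]
Op 8: note_on(80): voice 1 is free -> assigned | voices=[89 80]
Op 9: note_off(80): free voice 1 | voices=[89 -]
Op 10: note_off(89): free voice 0 | voices=[- -]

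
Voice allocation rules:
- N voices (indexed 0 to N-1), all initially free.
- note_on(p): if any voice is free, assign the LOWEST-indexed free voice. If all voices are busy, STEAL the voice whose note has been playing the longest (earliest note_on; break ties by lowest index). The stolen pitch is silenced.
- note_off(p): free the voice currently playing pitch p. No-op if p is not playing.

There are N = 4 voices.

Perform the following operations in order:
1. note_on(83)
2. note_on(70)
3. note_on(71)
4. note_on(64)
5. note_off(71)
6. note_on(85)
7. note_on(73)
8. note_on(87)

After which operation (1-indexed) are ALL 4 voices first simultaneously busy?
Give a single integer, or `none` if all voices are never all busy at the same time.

Answer: 4

Derivation:
Op 1: note_on(83): voice 0 is free -> assigned | voices=[83 - - -]
Op 2: note_on(70): voice 1 is free -> assigned | voices=[83 70 - -]
Op 3: note_on(71): voice 2 is free -> assigned | voices=[83 70 71 -]
Op 4: note_on(64): voice 3 is free -> assigned | voices=[83 70 71 64]
Op 5: note_off(71): free voice 2 | voices=[83 70 - 64]
Op 6: note_on(85): voice 2 is free -> assigned | voices=[83 70 85 64]
Op 7: note_on(73): all voices busy, STEAL voice 0 (pitch 83, oldest) -> assign | voices=[73 70 85 64]
Op 8: note_on(87): all voices busy, STEAL voice 1 (pitch 70, oldest) -> assign | voices=[73 87 85 64]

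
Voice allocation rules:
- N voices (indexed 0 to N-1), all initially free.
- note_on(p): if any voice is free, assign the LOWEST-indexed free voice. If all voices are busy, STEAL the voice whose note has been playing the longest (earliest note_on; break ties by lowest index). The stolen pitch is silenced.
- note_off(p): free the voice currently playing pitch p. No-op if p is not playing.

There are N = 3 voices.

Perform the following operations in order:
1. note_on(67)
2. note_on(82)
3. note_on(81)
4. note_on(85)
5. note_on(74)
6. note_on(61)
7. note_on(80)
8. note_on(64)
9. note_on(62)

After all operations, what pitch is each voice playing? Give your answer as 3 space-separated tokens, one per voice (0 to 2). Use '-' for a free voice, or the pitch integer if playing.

Op 1: note_on(67): voice 0 is free -> assigned | voices=[67 - -]
Op 2: note_on(82): voice 1 is free -> assigned | voices=[67 82 -]
Op 3: note_on(81): voice 2 is free -> assigned | voices=[67 82 81]
Op 4: note_on(85): all voices busy, STEAL voice 0 (pitch 67, oldest) -> assign | voices=[85 82 81]
Op 5: note_on(74): all voices busy, STEAL voice 1 (pitch 82, oldest) -> assign | voices=[85 74 81]
Op 6: note_on(61): all voices busy, STEAL voice 2 (pitch 81, oldest) -> assign | voices=[85 74 61]
Op 7: note_on(80): all voices busy, STEAL voice 0 (pitch 85, oldest) -> assign | voices=[80 74 61]
Op 8: note_on(64): all voices busy, STEAL voice 1 (pitch 74, oldest) -> assign | voices=[80 64 61]
Op 9: note_on(62): all voices busy, STEAL voice 2 (pitch 61, oldest) -> assign | voices=[80 64 62]

Answer: 80 64 62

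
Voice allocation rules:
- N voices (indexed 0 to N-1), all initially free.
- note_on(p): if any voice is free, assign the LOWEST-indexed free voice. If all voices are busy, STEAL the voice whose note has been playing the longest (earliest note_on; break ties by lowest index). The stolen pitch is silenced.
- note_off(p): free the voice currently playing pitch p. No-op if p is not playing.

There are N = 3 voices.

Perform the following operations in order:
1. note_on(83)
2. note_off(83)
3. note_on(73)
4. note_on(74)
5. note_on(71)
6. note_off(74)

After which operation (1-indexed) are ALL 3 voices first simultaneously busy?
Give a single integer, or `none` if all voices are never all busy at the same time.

Answer: 5

Derivation:
Op 1: note_on(83): voice 0 is free -> assigned | voices=[83 - -]
Op 2: note_off(83): free voice 0 | voices=[- - -]
Op 3: note_on(73): voice 0 is free -> assigned | voices=[73 - -]
Op 4: note_on(74): voice 1 is free -> assigned | voices=[73 74 -]
Op 5: note_on(71): voice 2 is free -> assigned | voices=[73 74 71]
Op 6: note_off(74): free voice 1 | voices=[73 - 71]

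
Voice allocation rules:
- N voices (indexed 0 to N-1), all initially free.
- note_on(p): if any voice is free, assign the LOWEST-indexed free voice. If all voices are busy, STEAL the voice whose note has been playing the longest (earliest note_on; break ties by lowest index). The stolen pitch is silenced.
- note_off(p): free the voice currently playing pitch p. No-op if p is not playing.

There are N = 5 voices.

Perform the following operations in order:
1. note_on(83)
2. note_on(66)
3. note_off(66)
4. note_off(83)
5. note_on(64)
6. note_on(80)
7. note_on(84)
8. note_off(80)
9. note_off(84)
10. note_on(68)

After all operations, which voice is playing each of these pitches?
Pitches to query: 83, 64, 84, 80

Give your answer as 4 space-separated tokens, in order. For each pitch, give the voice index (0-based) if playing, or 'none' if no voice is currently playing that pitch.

Op 1: note_on(83): voice 0 is free -> assigned | voices=[83 - - - -]
Op 2: note_on(66): voice 1 is free -> assigned | voices=[83 66 - - -]
Op 3: note_off(66): free voice 1 | voices=[83 - - - -]
Op 4: note_off(83): free voice 0 | voices=[- - - - -]
Op 5: note_on(64): voice 0 is free -> assigned | voices=[64 - - - -]
Op 6: note_on(80): voice 1 is free -> assigned | voices=[64 80 - - -]
Op 7: note_on(84): voice 2 is free -> assigned | voices=[64 80 84 - -]
Op 8: note_off(80): free voice 1 | voices=[64 - 84 - -]
Op 9: note_off(84): free voice 2 | voices=[64 - - - -]
Op 10: note_on(68): voice 1 is free -> assigned | voices=[64 68 - - -]

Answer: none 0 none none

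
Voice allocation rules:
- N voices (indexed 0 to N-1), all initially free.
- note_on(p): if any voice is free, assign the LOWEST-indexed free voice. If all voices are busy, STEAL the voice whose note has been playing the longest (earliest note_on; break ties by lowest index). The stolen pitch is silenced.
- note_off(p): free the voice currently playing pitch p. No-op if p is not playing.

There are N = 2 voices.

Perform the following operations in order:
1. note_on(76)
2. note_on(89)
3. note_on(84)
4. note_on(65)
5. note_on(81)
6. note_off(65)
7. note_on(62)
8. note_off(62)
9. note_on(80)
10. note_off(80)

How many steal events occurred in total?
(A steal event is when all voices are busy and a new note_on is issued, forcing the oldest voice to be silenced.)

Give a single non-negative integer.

Answer: 3

Derivation:
Op 1: note_on(76): voice 0 is free -> assigned | voices=[76 -]
Op 2: note_on(89): voice 1 is free -> assigned | voices=[76 89]
Op 3: note_on(84): all voices busy, STEAL voice 0 (pitch 76, oldest) -> assign | voices=[84 89]
Op 4: note_on(65): all voices busy, STEAL voice 1 (pitch 89, oldest) -> assign | voices=[84 65]
Op 5: note_on(81): all voices busy, STEAL voice 0 (pitch 84, oldest) -> assign | voices=[81 65]
Op 6: note_off(65): free voice 1 | voices=[81 -]
Op 7: note_on(62): voice 1 is free -> assigned | voices=[81 62]
Op 8: note_off(62): free voice 1 | voices=[81 -]
Op 9: note_on(80): voice 1 is free -> assigned | voices=[81 80]
Op 10: note_off(80): free voice 1 | voices=[81 -]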